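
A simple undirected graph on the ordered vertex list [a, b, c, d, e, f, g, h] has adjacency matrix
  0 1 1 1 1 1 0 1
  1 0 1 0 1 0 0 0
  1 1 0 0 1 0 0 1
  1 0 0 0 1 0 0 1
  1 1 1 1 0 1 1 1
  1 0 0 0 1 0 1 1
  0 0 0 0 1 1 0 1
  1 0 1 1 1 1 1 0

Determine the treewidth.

3

A width-3 tree decomposition is:
Bags: B1 = {a, e, f, h}  B2 = {a, d, e, h}  B3 = {a, c, e, h}  B4 = {a, b, c, e}  B5 = {e, f, g, h}
Tree: B1–B2, B1–B3, B3–B4, B1–B5
Each bag holds 4 vertices, so the decomposition has width 3, which upper-bounds the treewidth. Conversely, {e, f, g, h} is a clique of size 4, and the vertices of any clique must share a bag in every tree decomposition; so some bag has ≥ 4 vertices and tw(G) ≥ 3. Combining the bounds, tw(G) = 3.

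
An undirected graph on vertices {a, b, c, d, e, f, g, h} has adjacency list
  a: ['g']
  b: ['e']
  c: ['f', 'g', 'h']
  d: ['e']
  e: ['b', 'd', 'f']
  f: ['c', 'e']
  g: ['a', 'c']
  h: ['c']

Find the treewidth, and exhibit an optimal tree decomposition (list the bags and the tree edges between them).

Treewidth 1.
Bags: B1 = {c, f}  B2 = {e, f}  B3 = {d, e}  B4 = {c, g}  B5 = {b, e}  B6 = {c, h}  B7 = {a, g}
Tree: B1–B2, B2–B3, B1–B4, B2–B5, B4–B6, B4–B7

The largest bag has 2 vertices, giving width 1; this decomposition certifies tw(G) ≤ 1. Any graph with an edge has treewidth ≥ 1, and G has the edge f–c. Hence tw(G) = 1 exactly.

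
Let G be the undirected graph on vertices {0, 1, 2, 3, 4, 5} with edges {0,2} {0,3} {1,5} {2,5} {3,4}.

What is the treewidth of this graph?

A width-1 tree decomposition is:
Bags: B1 = {3, 4}  B2 = {0, 3}  B3 = {0, 2}  B4 = {2, 5}  B5 = {1, 5}
Tree: B1–B2, B2–B3, B3–B4, B4–B5
Every bag has size at most 2, so the width is 2 − 1 = 1 and tw(G) ≤ 1. G has an edge, so its treewidth is at least 1. The upper and lower bounds meet at 1, so that is the treewidth.

1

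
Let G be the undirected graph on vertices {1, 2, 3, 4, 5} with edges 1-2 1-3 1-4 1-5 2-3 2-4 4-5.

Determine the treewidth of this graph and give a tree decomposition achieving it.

Treewidth 2.
Bags: B1 = {1, 2, 3}  B2 = {1, 2, 4}  B3 = {1, 4, 5}
Tree: B1–B2, B2–B3

Every bag has size at most 3, so the width is 3 − 1 = 2 and tw(G) ≤ 2. Conversely, {1, 2, 3} is a clique of size 3, and the vertices of any clique must share a bag in every tree decomposition; so some bag has ≥ 3 vertices and tw(G) ≥ 2. Hence tw(G) = 2 exactly.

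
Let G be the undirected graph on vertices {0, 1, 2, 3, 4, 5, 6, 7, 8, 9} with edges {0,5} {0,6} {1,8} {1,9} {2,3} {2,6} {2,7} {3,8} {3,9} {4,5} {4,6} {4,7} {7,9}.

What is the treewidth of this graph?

2

A width-2 tree decomposition is:
Bags: B1 = {1, 3, 8}  B2 = {1, 3, 9}  B3 = {2, 3, 9}  B4 = {2, 7, 9}  B5 = {2, 6, 7}  B6 = {4, 6, 7}  B7 = {0, 4, 6}  B8 = {0, 4, 5}
Tree: B1–B2, B2–B3, B3–B4, B4–B5, B5–B6, B6–B7, B7–B8
The largest bag has 3 vertices, giving width 2; this decomposition certifies tw(G) ≤ 2. The edges 8–1–9–3–8 form a cycle, so G is not a tree and its treewidth is at least 2. Combining the bounds, tw(G) = 2.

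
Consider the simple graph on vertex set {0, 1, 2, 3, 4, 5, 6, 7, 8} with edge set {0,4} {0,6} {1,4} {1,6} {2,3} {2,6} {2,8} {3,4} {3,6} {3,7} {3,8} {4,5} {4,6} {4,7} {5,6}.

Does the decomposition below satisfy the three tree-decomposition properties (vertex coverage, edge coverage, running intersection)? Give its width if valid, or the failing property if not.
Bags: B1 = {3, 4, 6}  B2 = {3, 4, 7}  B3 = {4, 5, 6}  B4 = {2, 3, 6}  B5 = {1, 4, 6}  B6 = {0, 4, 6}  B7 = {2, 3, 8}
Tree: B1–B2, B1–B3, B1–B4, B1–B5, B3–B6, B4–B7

Checking the three conditions: (i) the bags cover all of {0, 1, 2, 3, 4, 5, 6, 7, 8}; (ii) for each edge, some bag contains both endpoints; (iii) the bags containing any fixed vertex form a subtree. All hold, so the decomposition is valid with width 3 − 1 = 2.

Yes; width 2.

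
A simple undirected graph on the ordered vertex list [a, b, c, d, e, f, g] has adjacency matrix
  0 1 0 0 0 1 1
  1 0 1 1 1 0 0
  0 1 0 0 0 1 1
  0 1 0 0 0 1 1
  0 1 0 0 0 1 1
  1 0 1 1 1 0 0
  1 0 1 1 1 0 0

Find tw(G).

A width-3 tree decomposition is:
Bags: B1 = {a, b, f, g}  B2 = {b, c, f, g}  B3 = {b, e, f, g}  B4 = {b, d, f, g}
Tree: B1–B2, B2–B3, B3–B4
The largest bag has 4 vertices, giving width 3; this decomposition certifies tw(G) ≤ 3. For the lower bound: the 4 vertex sets {a,f}, {b,c}, {g}, {e} are disjoint, each induces a connected subgraph, and every pair is joined by at least one edge of G. Contracting each set to a single vertex therefore yields K_{4} as a minor, and since treewidth is minor-monotone, tw(G) ≥ tw(K_{4}) = 3. Hence tw(G) = 3 exactly.

3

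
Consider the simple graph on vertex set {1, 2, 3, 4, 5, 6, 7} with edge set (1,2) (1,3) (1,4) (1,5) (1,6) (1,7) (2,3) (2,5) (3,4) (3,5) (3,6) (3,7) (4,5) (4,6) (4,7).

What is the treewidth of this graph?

A width-3 tree decomposition is:
Bags: B1 = {1, 3, 4, 5}  B2 = {1, 3, 4, 7}  B3 = {1, 3, 4, 6}  B4 = {1, 2, 3, 5}
Tree: B1–B2, B2–B3, B1–B4
Every bag has size at most 4, so the width is 4 − 1 = 3 and tw(G) ≤ 3. For the lower bound, the 4 vertices {1, 2, 3, 5} are pairwise adjacent, and any tree decomposition puts a clique entirely inside one bag — forcing width ≥ 3. Combining the bounds, tw(G) = 3.

3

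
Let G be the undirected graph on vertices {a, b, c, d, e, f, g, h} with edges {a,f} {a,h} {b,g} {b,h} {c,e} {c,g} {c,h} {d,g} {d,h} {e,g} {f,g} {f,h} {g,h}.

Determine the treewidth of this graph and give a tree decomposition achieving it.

Each bag holds 3 vertices, so the decomposition has width 2, which upper-bounds the treewidth. On the other hand G contains the 3-clique {c, e, g}. A clique must lie in a single bag of any decomposition, so no decomposition can have width below 2. Hence tw(G) = 2 exactly.

Treewidth 2.
One optimal decomposition is:
Bags: B1 = {c, e, g}  B2 = {c, g, h}  B3 = {f, g, h}  B4 = {b, g, h}  B5 = {d, g, h}  B6 = {a, f, h}
Tree: B1–B2, B2–B3, B2–B4, B3–B5, B3–B6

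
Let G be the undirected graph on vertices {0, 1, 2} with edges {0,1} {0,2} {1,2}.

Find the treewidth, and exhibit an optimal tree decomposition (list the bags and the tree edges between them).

With just one bag of size 3, the width is 3 − 1 = 2, so tw(G) ≤ 2. Conversely, {0, 1, 2} is a clique of size 3, and the vertices of any clique must share a bag in every tree decomposition; so some bag has ≥ 3 vertices and tw(G) ≥ 2. Therefore the treewidth is 2.

Treewidth 2.
One such decomposition:
Bags: B1 = {0, 1, 2}
Tree: (single bag)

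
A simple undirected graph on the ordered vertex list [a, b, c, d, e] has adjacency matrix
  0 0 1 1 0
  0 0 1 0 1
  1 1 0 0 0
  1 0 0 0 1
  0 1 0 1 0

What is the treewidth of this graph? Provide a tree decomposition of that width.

The largest bag has 3 vertices, giving width 2; this decomposition certifies tw(G) ≤ 2. The edges b–c–a–d–e–b form a cycle, so G is not a tree and its treewidth is at least 2. The upper and lower bounds meet at 2, so that is the treewidth.

Treewidth 2.
One such decomposition:
Bags: B1 = {a, b, c}  B2 = {a, b, d}  B3 = {b, d, e}
Tree: B1–B2, B2–B3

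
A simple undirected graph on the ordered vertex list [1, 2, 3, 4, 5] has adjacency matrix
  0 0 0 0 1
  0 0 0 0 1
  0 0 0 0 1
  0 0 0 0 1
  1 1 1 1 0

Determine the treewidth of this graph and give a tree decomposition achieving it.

The largest bag has 2 vertices, giving width 1; this decomposition certifies tw(G) ≤ 1. Since G has at least one edge (e.g. 5–1), it is not an edgeless graph, so tw(G) ≥ 1. Combining the bounds, tw(G) = 1.

Treewidth 1.
Bags: B1 = {1, 5}  B2 = {4, 5}  B3 = {2, 5}  B4 = {3, 5}
Tree: B1–B2, B2–B3, B2–B4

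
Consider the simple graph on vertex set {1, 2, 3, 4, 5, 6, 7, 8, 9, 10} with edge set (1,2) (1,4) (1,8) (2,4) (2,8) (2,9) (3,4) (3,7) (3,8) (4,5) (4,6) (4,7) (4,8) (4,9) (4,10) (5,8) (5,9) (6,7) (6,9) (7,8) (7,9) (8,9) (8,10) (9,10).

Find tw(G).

3

A width-3 tree decomposition is:
Bags: B1 = {4, 5, 8, 9}  B2 = {4, 8, 9, 10}  B3 = {4, 7, 8, 9}  B4 = {2, 4, 8, 9}  B5 = {1, 2, 4, 8}  B6 = {4, 6, 7, 9}  B7 = {3, 4, 7, 8}
Tree: B1–B2, B2–B3, B3–B4, B4–B5, B3–B6, B3–B7
The largest bag has 4 vertices, giving width 3; this decomposition certifies tw(G) ≤ 3. For the lower bound, the 4 vertices {1, 2, 4, 8} are pairwise adjacent, and any tree decomposition puts a clique entirely inside one bag — forcing width ≥ 3. Therefore the treewidth is 3.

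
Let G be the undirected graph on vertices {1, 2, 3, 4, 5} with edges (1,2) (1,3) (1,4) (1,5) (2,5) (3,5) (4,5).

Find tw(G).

A width-2 tree decomposition is:
Bags: B1 = {1, 4, 5}  B2 = {1, 3, 5}  B3 = {1, 2, 5}
Tree: B1–B2, B1–B3
The largest bag has 3 vertices, giving width 2; this decomposition certifies tw(G) ≤ 2. Conversely, {1, 2, 5} is a clique of size 3, and the vertices of any clique must share a bag in every tree decomposition; so some bag has ≥ 3 vertices and tw(G) ≥ 2. Therefore the treewidth is 2.

2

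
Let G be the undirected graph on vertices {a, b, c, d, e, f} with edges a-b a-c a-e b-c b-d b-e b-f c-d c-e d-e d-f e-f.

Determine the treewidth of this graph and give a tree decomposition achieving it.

Treewidth 3.
One such decomposition:
Bags: B1 = {b, c, d, e}  B2 = {a, b, c, e}  B3 = {b, d, e, f}
Tree: B1–B2, B1–B3

Every bag has size at most 4, so the width is 4 − 1 = 3 and tw(G) ≤ 3. On the other hand G contains the 4-clique {b, c, d, e}. A clique must lie in a single bag of any decomposition, so no decomposition can have width below 3. Therefore the treewidth is 3.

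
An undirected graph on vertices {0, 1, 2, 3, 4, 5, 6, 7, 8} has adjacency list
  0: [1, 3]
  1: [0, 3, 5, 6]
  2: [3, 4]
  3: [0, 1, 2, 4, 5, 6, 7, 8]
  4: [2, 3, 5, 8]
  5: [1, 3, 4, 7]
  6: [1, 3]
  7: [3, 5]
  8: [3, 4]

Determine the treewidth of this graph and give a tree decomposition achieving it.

Treewidth 2.
One such decomposition:
Bags: B1 = {1, 3, 5}  B2 = {3, 4, 5}  B3 = {3, 5, 7}  B4 = {3, 4, 8}  B5 = {0, 1, 3}  B6 = {1, 3, 6}  B7 = {2, 3, 4}
Tree: B1–B2, B2–B3, B2–B4, B1–B5, B5–B6, B4–B7

Every bag has size at most 3, so the width is 3 − 1 = 2 and tw(G) ≤ 2. On the other hand G contains the 3-clique {0, 1, 3}. A clique must lie in a single bag of any decomposition, so no decomposition can have width below 2. Combining the bounds, tw(G) = 2.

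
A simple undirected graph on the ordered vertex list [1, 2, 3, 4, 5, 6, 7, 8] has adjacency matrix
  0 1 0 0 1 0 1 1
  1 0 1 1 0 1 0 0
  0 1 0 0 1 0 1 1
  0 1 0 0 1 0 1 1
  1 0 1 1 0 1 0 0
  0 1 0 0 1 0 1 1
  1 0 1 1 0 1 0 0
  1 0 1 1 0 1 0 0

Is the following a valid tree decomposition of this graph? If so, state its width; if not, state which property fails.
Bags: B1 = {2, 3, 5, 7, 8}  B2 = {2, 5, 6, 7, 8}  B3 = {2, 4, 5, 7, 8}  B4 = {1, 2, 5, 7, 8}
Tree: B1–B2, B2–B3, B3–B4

Yes; width 4.

Checking the three conditions: (i) the bags cover all of {1, 2, 3, 4, 5, 6, 7, 8}; (ii) for each edge, some bag contains both endpoints; (iii) the bags containing any fixed vertex form a subtree. All hold, so the decomposition is valid with width 5 − 1 = 4.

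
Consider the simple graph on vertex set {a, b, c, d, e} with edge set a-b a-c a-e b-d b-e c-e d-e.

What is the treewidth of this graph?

A width-2 tree decomposition is:
Bags: B1 = {a, c, e}  B2 = {a, b, e}  B3 = {b, d, e}
Tree: B1–B2, B2–B3
The largest bag has 3 vertices, giving width 2; this decomposition certifies tw(G) ≤ 2. Conversely, {b, d, e} is a clique of size 3, and the vertices of any clique must share a bag in every tree decomposition; so some bag has ≥ 3 vertices and tw(G) ≥ 2. Hence tw(G) = 2 exactly.

2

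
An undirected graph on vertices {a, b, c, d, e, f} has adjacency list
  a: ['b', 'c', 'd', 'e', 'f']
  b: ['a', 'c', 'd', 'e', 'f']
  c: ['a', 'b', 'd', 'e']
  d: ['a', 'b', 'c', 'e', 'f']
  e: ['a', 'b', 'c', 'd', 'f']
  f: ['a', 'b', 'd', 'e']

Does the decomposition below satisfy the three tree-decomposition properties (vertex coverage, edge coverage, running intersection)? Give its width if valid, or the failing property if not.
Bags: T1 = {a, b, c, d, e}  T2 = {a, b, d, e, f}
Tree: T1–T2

Yes; width 4.

Checking the three conditions: (i) the bags cover all of {a, b, c, d, e, f}; (ii) for each edge, some bag contains both endpoints; (iii) the bags containing any fixed vertex form a subtree. All hold, so the decomposition is valid with width 5 − 1 = 4.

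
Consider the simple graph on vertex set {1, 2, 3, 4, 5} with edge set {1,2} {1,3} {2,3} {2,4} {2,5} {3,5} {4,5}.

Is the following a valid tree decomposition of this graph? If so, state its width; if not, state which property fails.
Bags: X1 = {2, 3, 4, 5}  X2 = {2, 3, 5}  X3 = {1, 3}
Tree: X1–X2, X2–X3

A tree decomposition must satisfy three properties: every vertex lies in some bag; for every edge, both endpoints lie together in some bag; and for every vertex, the bags containing it form a connected subtree. Here edge (2,1) lies in no bag, so the decomposition is invalid.

No — edge (2,1) lies in no bag.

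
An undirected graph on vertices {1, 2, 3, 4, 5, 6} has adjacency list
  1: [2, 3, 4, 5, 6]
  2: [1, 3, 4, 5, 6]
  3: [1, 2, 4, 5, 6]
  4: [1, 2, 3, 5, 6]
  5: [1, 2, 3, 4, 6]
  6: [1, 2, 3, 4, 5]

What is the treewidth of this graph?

A width-5 tree decomposition is:
Bags: B1 = {1, 2, 3, 4, 5, 6}
Tree: (single bag)
A single bag containing all 6 vertices is trivially a valid decomposition of width 5. On the other hand G contains the 6-clique {1, 2, 3, 4, 5, 6}. A clique must lie in a single bag of any decomposition, so no decomposition can have width below 5. Combining the bounds, tw(G) = 5.

5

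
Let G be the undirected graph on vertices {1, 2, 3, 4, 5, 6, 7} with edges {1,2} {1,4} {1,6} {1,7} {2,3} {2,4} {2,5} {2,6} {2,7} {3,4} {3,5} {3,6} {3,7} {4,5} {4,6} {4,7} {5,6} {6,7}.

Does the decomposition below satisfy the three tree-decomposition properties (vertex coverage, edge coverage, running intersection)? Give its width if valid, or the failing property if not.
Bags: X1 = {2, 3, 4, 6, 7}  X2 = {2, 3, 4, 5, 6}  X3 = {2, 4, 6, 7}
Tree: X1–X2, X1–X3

No — vertex 1 appears in no bag.

A tree decomposition must satisfy three properties: every vertex lies in some bag; for every edge, both endpoints lie together in some bag; and for every vertex, the bags containing it form a connected subtree. Here vertex 1 appears in no bag, so the decomposition is invalid.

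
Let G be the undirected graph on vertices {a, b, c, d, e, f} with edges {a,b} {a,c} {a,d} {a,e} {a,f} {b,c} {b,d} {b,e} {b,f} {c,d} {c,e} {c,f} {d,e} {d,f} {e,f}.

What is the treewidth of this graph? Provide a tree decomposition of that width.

A single bag containing all 6 vertices is trivially a valid decomposition of width 5. Conversely, {a, b, c, d, e, f} is a clique of size 6, and the vertices of any clique must share a bag in every tree decomposition; so some bag has ≥ 6 vertices and tw(G) ≥ 5. Hence tw(G) = 5 exactly.

Treewidth 5.
Bags: B1 = {a, b, c, d, e, f}
Tree: (single bag)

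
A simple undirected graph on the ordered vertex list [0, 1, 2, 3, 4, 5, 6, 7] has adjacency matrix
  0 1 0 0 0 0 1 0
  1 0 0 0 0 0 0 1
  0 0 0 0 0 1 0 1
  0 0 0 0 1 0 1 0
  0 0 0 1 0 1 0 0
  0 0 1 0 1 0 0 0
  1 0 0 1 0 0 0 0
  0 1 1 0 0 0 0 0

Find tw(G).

2

A width-2 tree decomposition is:
Bags: B1 = {1, 2, 7}  B2 = {0, 1, 2}  B3 = {0, 2, 6}  B4 = {2, 3, 6}  B5 = {2, 3, 4}  B6 = {2, 4, 5}
Tree: B1–B2, B2–B3, B3–B4, B4–B5, B5–B6
Each bag holds 3 vertices, so the decomposition has width 2, which upper-bounds the treewidth. The edges 2–7–1–0–6–3–4–5–2 form a cycle, so G is not a tree and its treewidth is at least 2. Combining the bounds, tw(G) = 2.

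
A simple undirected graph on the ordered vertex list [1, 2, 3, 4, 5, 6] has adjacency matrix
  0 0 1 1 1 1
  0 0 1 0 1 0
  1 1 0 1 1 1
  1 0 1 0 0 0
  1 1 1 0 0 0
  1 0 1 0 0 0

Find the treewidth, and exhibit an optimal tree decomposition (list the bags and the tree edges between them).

Treewidth 2.
One such decomposition:
Bags: B1 = {1, 3, 5}  B2 = {1, 3, 4}  B3 = {1, 3, 6}  B4 = {2, 3, 5}
Tree: B1–B2, B1–B3, B1–B4

Every bag has size at most 3, so the width is 3 − 1 = 2 and tw(G) ≤ 2. Conversely, {1, 3, 4} is a clique of size 3, and the vertices of any clique must share a bag in every tree decomposition; so some bag has ≥ 3 vertices and tw(G) ≥ 2. Combining the bounds, tw(G) = 2.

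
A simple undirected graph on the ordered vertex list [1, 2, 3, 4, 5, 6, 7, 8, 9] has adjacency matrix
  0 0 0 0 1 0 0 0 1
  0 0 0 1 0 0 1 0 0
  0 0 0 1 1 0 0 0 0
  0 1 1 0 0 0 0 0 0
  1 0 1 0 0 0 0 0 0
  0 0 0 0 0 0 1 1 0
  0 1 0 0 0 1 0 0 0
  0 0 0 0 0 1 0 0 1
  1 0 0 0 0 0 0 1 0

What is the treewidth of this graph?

A width-2 tree decomposition is:
Bags: B1 = {1, 5, 9}  B2 = {5, 8, 9}  B3 = {5, 6, 8}  B4 = {5, 6, 7}  B5 = {2, 5, 7}  B6 = {2, 4, 5}  B7 = {3, 4, 5}
Tree: B1–B2, B2–B3, B3–B4, B4–B5, B5–B6, B6–B7
The largest bag has 3 vertices, giving width 2; this decomposition certifies tw(G) ≤ 2. The edges 5–1–9–8–6–7–2–4–3–5 form a cycle, so G is not a tree and its treewidth is at least 2. Therefore the treewidth is 2.

2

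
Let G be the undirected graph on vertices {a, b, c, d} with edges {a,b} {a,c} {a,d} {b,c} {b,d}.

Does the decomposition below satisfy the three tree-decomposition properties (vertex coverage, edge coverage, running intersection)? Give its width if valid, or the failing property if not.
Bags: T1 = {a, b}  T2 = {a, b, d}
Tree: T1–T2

A tree decomposition must satisfy three properties: every vertex lies in some bag; for every edge, both endpoints lie together in some bag; and for every vertex, the bags containing it form a connected subtree. Here vertex c appears in no bag, so the decomposition is invalid.

No — vertex c appears in no bag.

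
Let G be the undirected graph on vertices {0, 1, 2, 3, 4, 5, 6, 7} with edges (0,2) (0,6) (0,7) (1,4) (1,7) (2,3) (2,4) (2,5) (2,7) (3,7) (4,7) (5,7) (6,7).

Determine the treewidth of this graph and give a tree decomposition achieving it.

Treewidth 2.
One optimal decomposition is:
Bags: B1 = {2, 5, 7}  B2 = {2, 4, 7}  B3 = {0, 2, 7}  B4 = {1, 4, 7}  B5 = {0, 6, 7}  B6 = {2, 3, 7}
Tree: B1–B2, B1–B3, B2–B4, B3–B5, B3–B6

Each bag holds 3 vertices, so the decomposition has width 2, which upper-bounds the treewidth. Conversely, {1, 4, 7} is a clique of size 3, and the vertices of any clique must share a bag in every tree decomposition; so some bag has ≥ 3 vertices and tw(G) ≥ 2. The upper and lower bounds meet at 2, so that is the treewidth.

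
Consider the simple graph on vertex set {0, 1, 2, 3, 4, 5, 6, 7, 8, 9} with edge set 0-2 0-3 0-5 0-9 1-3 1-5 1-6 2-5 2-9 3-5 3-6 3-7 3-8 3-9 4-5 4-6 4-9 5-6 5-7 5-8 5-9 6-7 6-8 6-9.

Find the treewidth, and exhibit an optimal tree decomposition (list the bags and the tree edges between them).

Treewidth 3.
Bags: B1 = {3, 5, 6, 9}  B2 = {3, 5, 6, 8}  B3 = {1, 3, 5, 6}  B4 = {0, 3, 5, 9}  B5 = {3, 5, 6, 7}  B6 = {4, 5, 6, 9}  B7 = {0, 2, 5, 9}
Tree: B1–B2, B2–B3, B1–B4, B1–B5, B1–B6, B4–B7

Every bag has size at most 4, so the width is 4 − 1 = 3 and tw(G) ≤ 3. On the other hand G contains the 4-clique {0, 2, 5, 9}. A clique must lie in a single bag of any decomposition, so no decomposition can have width below 3. The upper and lower bounds meet at 3, so that is the treewidth.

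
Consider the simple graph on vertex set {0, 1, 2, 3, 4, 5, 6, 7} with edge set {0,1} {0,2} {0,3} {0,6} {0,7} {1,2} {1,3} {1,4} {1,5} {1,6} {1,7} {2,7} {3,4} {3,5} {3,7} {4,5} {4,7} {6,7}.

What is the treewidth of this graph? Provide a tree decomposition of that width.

Each bag holds 4 vertices, so the decomposition has width 3, which upper-bounds the treewidth. On the other hand G contains the 4-clique {1, 3, 4, 5}. A clique must lie in a single bag of any decomposition, so no decomposition can have width below 3. Hence tw(G) = 3 exactly.

Treewidth 3.
One optimal decomposition is:
Bags: B1 = {1, 3, 4, 7}  B2 = {0, 1, 3, 7}  B3 = {1, 3, 4, 5}  B4 = {0, 1, 2, 7}  B5 = {0, 1, 6, 7}
Tree: B1–B2, B1–B3, B2–B4, B4–B5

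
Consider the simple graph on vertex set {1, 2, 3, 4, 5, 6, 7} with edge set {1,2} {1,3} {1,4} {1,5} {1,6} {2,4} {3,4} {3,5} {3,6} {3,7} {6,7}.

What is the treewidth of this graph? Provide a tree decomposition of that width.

Every bag has size at most 3, so the width is 3 − 1 = 2 and tw(G) ≤ 2. Conversely, {1, 2, 4} is a clique of size 3, and the vertices of any clique must share a bag in every tree decomposition; so some bag has ≥ 3 vertices and tw(G) ≥ 2. Hence tw(G) = 2 exactly.

Treewidth 2.
One optimal decomposition is:
Bags: B1 = {1, 3, 4}  B2 = {1, 3, 6}  B3 = {1, 3, 5}  B4 = {1, 2, 4}  B5 = {3, 6, 7}
Tree: B1–B2, B1–B3, B1–B4, B2–B5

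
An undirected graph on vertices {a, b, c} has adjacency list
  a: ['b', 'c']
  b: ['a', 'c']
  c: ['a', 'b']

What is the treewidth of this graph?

A width-2 tree decomposition is:
Bags: B1 = {a, b, c}
Tree: (single bag)
With just one bag of size 3, the width is 3 − 1 = 2, so tw(G) ≤ 2. Conversely, {a, b, c} is a clique of size 3, and the vertices of any clique must share a bag in every tree decomposition; so some bag has ≥ 3 vertices and tw(G) ≥ 2. Combining the bounds, tw(G) = 2.

2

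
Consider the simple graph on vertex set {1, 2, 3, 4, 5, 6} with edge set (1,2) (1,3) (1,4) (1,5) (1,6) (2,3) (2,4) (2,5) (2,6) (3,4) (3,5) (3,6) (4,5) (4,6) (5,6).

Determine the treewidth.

A width-5 tree decomposition is:
Bags: B1 = {1, 2, 3, 4, 5, 6}
Tree: (single bag)
With just one bag of size 6, the width is 6 − 1 = 5, so tw(G) ≤ 5. For the lower bound, the 6 vertices {1, 2, 3, 4, 5, 6} are pairwise adjacent, and any tree decomposition puts a clique entirely inside one bag — forcing width ≥ 5. Combining the bounds, tw(G) = 5.

5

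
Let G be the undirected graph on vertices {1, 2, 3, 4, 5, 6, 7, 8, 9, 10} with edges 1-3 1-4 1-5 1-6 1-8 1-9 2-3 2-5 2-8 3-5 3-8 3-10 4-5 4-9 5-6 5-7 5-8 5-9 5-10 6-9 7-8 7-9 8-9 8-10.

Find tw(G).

3

A width-3 tree decomposition is:
Bags: B1 = {1, 5, 8, 9}  B2 = {5, 7, 8, 9}  B3 = {1, 3, 5, 8}  B4 = {3, 5, 8, 10}  B5 = {1, 4, 5, 9}  B6 = {1, 5, 6, 9}  B7 = {2, 3, 5, 8}
Tree: B1–B2, B1–B3, B3–B4, B1–B5, B1–B6, B3–B7
The largest bag has 4 vertices, giving width 3; this decomposition certifies tw(G) ≤ 3. Conversely, {1, 5, 8, 9} is a clique of size 4, and the vertices of any clique must share a bag in every tree decomposition; so some bag has ≥ 4 vertices and tw(G) ≥ 3. Combining the bounds, tw(G) = 3.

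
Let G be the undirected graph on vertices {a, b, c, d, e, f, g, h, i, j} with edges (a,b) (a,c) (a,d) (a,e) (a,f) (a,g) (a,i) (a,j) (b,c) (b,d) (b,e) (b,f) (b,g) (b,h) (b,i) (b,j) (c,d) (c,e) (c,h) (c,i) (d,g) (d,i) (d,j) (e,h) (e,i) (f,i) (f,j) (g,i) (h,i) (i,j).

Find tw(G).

A width-4 tree decomposition is:
Bags: B1 = {a, b, c, d, i}  B2 = {a, b, d, g, i}  B3 = {a, b, c, e, i}  B4 = {a, b, d, i, j}  B5 = {a, b, f, i, j}  B6 = {b, c, e, h, i}
Tree: B1–B2, B1–B3, B2–B4, B4–B5, B3–B6
Each bag holds 5 vertices, so the decomposition has width 4, which upper-bounds the treewidth. On the other hand G contains the 5-clique {b, c, e, h, i}. A clique must lie in a single bag of any decomposition, so no decomposition can have width below 4. Combining the bounds, tw(G) = 4.

4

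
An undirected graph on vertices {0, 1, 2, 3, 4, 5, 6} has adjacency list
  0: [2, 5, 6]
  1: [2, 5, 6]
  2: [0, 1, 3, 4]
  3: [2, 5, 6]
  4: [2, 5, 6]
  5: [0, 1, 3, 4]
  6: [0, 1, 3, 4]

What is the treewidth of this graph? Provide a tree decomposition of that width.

Treewidth 3.
One optimal decomposition is:
Bags: B1 = {1, 2, 5, 6}  B2 = {2, 4, 5, 6}  B3 = {0, 2, 5, 6}  B4 = {2, 3, 5, 6}
Tree: B1–B2, B2–B3, B3–B4

The largest bag has 4 vertices, giving width 3; this decomposition certifies tw(G) ≤ 3. For the lower bound: the 4 vertex sets {1,2}, {4,6}, {5}, {0} are disjoint, each induces a connected subgraph, and every pair is joined by at least one edge of G. Contracting each set to a single vertex therefore yields K_{4} as a minor, and since treewidth is minor-monotone, tw(G) ≥ tw(K_{4}) = 3. The upper and lower bounds meet at 3, so that is the treewidth.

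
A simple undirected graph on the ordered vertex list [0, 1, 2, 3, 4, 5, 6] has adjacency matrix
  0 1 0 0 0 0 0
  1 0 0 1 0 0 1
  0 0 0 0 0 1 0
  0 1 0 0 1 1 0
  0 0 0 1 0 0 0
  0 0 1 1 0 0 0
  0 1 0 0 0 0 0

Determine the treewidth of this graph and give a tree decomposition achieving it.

Each bag holds 2 vertices, so the decomposition has width 1, which upper-bounds the treewidth. Any graph with an edge has treewidth ≥ 1, and G has the edge 4–3. Therefore the treewidth is 1.

Treewidth 1.
One such decomposition:
Bags: B1 = {3, 4}  B2 = {3, 5}  B3 = {1, 3}  B4 = {2, 5}  B5 = {1, 6}  B6 = {0, 1}
Tree: B1–B2, B1–B3, B2–B4, B3–B5, B3–B6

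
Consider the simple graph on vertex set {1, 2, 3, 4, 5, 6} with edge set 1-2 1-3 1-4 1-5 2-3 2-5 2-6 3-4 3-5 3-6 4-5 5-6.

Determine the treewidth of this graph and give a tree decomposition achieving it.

The largest bag has 4 vertices, giving width 3; this decomposition certifies tw(G) ≤ 3. Conversely, {1, 2, 3, 5} is a clique of size 4, and the vertices of any clique must share a bag in every tree decomposition; so some bag has ≥ 4 vertices and tw(G) ≥ 3. Hence tw(G) = 3 exactly.

Treewidth 3.
One such decomposition:
Bags: B1 = {1, 2, 3, 5}  B2 = {2, 3, 5, 6}  B3 = {1, 3, 4, 5}
Tree: B1–B2, B1–B3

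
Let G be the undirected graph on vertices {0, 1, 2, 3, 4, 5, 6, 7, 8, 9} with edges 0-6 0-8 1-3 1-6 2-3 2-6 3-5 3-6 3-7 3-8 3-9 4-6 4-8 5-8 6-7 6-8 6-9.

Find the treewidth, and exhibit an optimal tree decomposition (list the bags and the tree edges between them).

Every bag has size at most 3, so the width is 3 − 1 = 2 and tw(G) ≤ 2. For the lower bound, the 3 vertices {3, 5, 8} are pairwise adjacent, and any tree decomposition puts a clique entirely inside one bag — forcing width ≥ 2. Therefore the treewidth is 2.

Treewidth 2.
One optimal decomposition is:
Bags: B1 = {1, 3, 6}  B2 = {3, 6, 8}  B3 = {0, 6, 8}  B4 = {3, 5, 8}  B5 = {4, 6, 8}  B6 = {3, 6, 9}  B7 = {3, 6, 7}  B8 = {2, 3, 6}
Tree: B1–B2, B2–B3, B2–B4, B2–B5, B1–B6, B2–B7, B6–B8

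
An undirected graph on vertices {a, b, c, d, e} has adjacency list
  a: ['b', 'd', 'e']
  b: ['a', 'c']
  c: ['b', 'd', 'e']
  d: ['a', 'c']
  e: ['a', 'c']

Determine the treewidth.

2

A width-2 tree decomposition is:
Bags: B1 = {a, c, d}  B2 = {a, b, c}  B3 = {a, c, e}
Tree: B1–B2, B2–B3
Each bag holds 3 vertices, so the decomposition has width 2, which upper-bounds the treewidth. The edges d–a–b–c–d form a cycle, so G is not a tree and its treewidth is at least 2. The upper and lower bounds meet at 2, so that is the treewidth.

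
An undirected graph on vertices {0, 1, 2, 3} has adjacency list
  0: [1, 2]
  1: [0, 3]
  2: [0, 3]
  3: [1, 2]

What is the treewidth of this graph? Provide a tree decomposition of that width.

Treewidth 2.
Bags: B1 = {0, 1, 2}  B2 = {1, 2, 3}
Tree: B1–B2

The largest bag has 3 vertices, giving width 2; this decomposition certifies tw(G) ≤ 2. The edges 1–0–2–3–1 form a cycle, so G is not a tree and its treewidth is at least 2. Hence tw(G) = 2 exactly.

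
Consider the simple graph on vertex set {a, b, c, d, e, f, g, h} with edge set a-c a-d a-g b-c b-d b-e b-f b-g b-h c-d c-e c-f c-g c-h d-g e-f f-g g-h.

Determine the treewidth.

A width-3 tree decomposition is:
Bags: B1 = {b, c, f, g}  B2 = {b, c, e, f}  B3 = {b, c, g, h}  B4 = {b, c, d, g}  B5 = {a, c, d, g}
Tree: B1–B2, B1–B3, B1–B4, B4–B5
The largest bag has 4 vertices, giving width 3; this decomposition certifies tw(G) ≤ 3. On the other hand G contains the 4-clique {a, c, d, g}. A clique must lie in a single bag of any decomposition, so no decomposition can have width below 3. Hence tw(G) = 3 exactly.

3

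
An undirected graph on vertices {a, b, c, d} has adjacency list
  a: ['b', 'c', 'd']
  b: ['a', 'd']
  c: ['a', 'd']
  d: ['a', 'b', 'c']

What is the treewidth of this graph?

A width-2 tree decomposition is:
Bags: B1 = {a, c, d}  B2 = {a, b, d}
Tree: B1–B2
Each bag holds 3 vertices, so the decomposition has width 2, which upper-bounds the treewidth. On the other hand G contains the 3-clique {a, c, d}. A clique must lie in a single bag of any decomposition, so no decomposition can have width below 2. The upper and lower bounds meet at 2, so that is the treewidth.

2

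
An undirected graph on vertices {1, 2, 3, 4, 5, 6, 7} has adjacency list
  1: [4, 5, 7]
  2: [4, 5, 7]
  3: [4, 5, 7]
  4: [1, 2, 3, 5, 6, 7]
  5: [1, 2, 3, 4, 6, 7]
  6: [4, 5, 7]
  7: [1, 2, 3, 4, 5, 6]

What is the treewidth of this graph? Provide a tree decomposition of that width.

Each bag holds 4 vertices, so the decomposition has width 3, which upper-bounds the treewidth. Conversely, {1, 4, 5, 7} is a clique of size 4, and the vertices of any clique must share a bag in every tree decomposition; so some bag has ≥ 4 vertices and tw(G) ≥ 3. Combining the bounds, tw(G) = 3.

Treewidth 3.
One optimal decomposition is:
Bags: B1 = {4, 5, 6, 7}  B2 = {1, 4, 5, 7}  B3 = {3, 4, 5, 7}  B4 = {2, 4, 5, 7}
Tree: B1–B2, B1–B3, B3–B4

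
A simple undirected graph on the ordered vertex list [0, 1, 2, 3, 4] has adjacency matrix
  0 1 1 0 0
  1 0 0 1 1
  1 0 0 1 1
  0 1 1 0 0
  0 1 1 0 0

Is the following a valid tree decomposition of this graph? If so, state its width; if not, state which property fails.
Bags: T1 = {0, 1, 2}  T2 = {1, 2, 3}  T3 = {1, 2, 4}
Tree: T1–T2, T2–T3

Yes; width 2.

Checking the three conditions: (i) the bags cover all of {0, 1, 2, 3, 4}; (ii) for each edge, some bag contains both endpoints; (iii) the bags containing any fixed vertex form a subtree. All hold, so the decomposition is valid with width 3 − 1 = 2.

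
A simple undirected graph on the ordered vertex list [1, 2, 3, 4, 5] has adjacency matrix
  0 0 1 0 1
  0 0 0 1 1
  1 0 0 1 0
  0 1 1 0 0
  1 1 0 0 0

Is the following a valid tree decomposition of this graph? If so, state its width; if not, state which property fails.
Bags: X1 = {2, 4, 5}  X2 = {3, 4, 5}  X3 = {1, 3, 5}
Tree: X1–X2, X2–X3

Vertex coverage: the bags together contain {1, 2, 3, 4, 5}, the full vertex set. Edge coverage: each edge of G has both endpoints in at least one bag. Running intersection: for every vertex, the bags containing it form a connected subtree. All three properties hold, so this is a valid tree decomposition of width max|bag| − 1 = 2, and hence tw(G) ≤ 2.

Yes; width 2.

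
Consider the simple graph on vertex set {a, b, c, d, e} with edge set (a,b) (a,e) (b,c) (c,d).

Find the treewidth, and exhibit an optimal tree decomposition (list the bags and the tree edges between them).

The largest bag has 2 vertices, giving width 1; this decomposition certifies tw(G) ≤ 1. G has an edge, so its treewidth is at least 1. Hence tw(G) = 1 exactly.

Treewidth 1.
One such decomposition:
Bags: B1 = {a, e}  B2 = {a, b}  B3 = {b, c}  B4 = {c, d}
Tree: B1–B2, B2–B3, B3–B4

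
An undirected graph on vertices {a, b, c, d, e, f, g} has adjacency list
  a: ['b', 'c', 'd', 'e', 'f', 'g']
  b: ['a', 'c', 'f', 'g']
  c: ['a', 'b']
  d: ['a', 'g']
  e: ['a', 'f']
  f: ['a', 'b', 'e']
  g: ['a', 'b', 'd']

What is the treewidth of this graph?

2

A width-2 tree decomposition is:
Bags: B1 = {a, e, f}  B2 = {a, b, f}  B3 = {a, b, c}  B4 = {a, b, g}  B5 = {a, d, g}
Tree: B1–B2, B2–B3, B2–B4, B4–B5
Each bag holds 3 vertices, so the decomposition has width 2, which upper-bounds the treewidth. Conversely, {a, d, g} is a clique of size 3, and the vertices of any clique must share a bag in every tree decomposition; so some bag has ≥ 3 vertices and tw(G) ≥ 2. Therefore the treewidth is 2.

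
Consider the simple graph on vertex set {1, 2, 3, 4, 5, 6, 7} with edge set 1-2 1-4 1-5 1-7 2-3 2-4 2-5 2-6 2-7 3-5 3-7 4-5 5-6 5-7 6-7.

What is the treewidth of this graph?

3

A width-3 tree decomposition is:
Bags: B1 = {2, 3, 5, 7}  B2 = {2, 5, 6, 7}  B3 = {1, 2, 5, 7}  B4 = {1, 2, 4, 5}
Tree: B1–B2, B1–B3, B3–B4
Each bag holds 4 vertices, so the decomposition has width 3, which upper-bounds the treewidth. For the lower bound, the 4 vertices {1, 2, 4, 5} are pairwise adjacent, and any tree decomposition puts a clique entirely inside one bag — forcing width ≥ 3. Combining the bounds, tw(G) = 3.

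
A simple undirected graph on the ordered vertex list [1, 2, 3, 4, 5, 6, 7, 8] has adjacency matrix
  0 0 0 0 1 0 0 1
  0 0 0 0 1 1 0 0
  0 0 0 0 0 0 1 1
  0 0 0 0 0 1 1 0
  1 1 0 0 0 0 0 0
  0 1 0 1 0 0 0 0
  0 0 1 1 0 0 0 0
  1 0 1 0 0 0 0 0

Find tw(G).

2

A width-2 tree decomposition is:
Bags: B1 = {3, 4, 7}  B2 = {3, 4, 8}  B3 = {1, 4, 8}  B4 = {1, 4, 5}  B5 = {2, 4, 5}  B6 = {2, 4, 6}
Tree: B1–B2, B2–B3, B3–B4, B4–B5, B5–B6
The largest bag has 3 vertices, giving width 2; this decomposition certifies tw(G) ≤ 2. The edges 4–7–3–8–1–5–2–6–4 form a cycle, so G is not a tree and its treewidth is at least 2. Combining the bounds, tw(G) = 2.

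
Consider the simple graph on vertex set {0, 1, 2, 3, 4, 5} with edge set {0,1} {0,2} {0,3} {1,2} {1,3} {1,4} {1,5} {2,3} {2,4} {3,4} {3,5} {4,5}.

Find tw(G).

A width-3 tree decomposition is:
Bags: B1 = {1, 2, 3, 4}  B2 = {1, 3, 4, 5}  B3 = {0, 1, 2, 3}
Tree: B1–B2, B1–B3
Every bag has size at most 4, so the width is 4 − 1 = 3 and tw(G) ≤ 3. On the other hand G contains the 4-clique {0, 1, 2, 3}. A clique must lie in a single bag of any decomposition, so no decomposition can have width below 3. Combining the bounds, tw(G) = 3.

3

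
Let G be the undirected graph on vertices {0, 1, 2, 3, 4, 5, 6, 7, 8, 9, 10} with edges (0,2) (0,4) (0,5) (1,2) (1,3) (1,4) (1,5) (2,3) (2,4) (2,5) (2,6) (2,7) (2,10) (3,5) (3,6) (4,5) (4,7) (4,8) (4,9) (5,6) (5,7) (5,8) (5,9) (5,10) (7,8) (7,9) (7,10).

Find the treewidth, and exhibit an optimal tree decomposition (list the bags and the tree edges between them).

Every bag has size at most 4, so the width is 4 − 1 = 3 and tw(G) ≤ 3. Conversely, {4, 5, 7, 8} is a clique of size 4, and the vertices of any clique must share a bag in every tree decomposition; so some bag has ≥ 4 vertices and tw(G) ≥ 3. Combining the bounds, tw(G) = 3.

Treewidth 3.
Bags: B1 = {4, 5, 7, 8}  B2 = {2, 4, 5, 7}  B3 = {1, 2, 4, 5}  B4 = {0, 2, 4, 5}  B5 = {4, 5, 7, 9}  B6 = {1, 2, 3, 5}  B7 = {2, 3, 5, 6}  B8 = {2, 5, 7, 10}
Tree: B1–B2, B2–B3, B2–B4, B2–B5, B3–B6, B6–B7, B2–B8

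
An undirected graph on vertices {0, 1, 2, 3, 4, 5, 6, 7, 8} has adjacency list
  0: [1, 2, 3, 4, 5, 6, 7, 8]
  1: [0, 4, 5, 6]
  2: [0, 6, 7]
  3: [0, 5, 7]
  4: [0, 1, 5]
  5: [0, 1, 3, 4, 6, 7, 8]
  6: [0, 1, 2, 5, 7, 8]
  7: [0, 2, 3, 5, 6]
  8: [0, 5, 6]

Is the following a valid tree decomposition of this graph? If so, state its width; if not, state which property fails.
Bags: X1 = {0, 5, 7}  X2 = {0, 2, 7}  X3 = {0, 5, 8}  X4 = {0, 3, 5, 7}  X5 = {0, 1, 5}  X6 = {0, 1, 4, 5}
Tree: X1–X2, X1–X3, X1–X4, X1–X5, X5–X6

A tree decomposition must satisfy three properties: every vertex lies in some bag; for every edge, both endpoints lie together in some bag; and for every vertex, the bags containing it form a connected subtree. Here vertex 6 appears in no bag, so the decomposition is invalid.

No — vertex 6 appears in no bag.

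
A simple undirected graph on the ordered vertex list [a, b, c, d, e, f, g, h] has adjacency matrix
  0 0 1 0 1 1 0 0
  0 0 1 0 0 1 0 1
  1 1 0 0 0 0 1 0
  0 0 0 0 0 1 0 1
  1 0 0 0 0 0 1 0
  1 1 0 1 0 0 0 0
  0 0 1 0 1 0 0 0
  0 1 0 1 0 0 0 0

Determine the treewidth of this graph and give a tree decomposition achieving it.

Each bag holds 3 vertices, so the decomposition has width 2, which upper-bounds the treewidth. The edges g–e–a–c–g form a cycle, so G is not a tree and its treewidth is at least 2. Therefore the treewidth is 2.

Treewidth 2.
Bags: B1 = {c, e, g}  B2 = {a, c, e}  B3 = {a, b, c}  B4 = {a, b, f}  B5 = {b, f, h}  B6 = {d, f, h}
Tree: B1–B2, B2–B3, B3–B4, B4–B5, B5–B6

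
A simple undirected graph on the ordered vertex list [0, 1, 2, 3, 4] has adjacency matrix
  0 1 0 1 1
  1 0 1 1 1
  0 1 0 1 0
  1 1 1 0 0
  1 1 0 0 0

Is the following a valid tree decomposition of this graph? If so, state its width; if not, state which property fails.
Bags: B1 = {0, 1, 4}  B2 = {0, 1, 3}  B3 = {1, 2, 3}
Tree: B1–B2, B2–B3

Yes; width 2.

Checking the three conditions: (i) the bags cover all of {0, 1, 2, 3, 4}; (ii) for each edge, some bag contains both endpoints; (iii) the bags containing any fixed vertex form a subtree. All hold, so the decomposition is valid with width 3 − 1 = 2.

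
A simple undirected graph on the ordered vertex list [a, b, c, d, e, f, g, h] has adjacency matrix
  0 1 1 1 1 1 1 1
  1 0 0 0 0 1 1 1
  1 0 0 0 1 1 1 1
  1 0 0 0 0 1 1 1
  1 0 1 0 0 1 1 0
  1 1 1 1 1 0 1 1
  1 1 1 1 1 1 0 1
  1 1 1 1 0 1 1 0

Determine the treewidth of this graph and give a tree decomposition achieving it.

Treewidth 4.
Bags: B1 = {a, b, f, g, h}  B2 = {a, c, f, g, h}  B3 = {a, c, e, f, g}  B4 = {a, d, f, g, h}
Tree: B1–B2, B2–B3, B2–B4

Each bag holds 5 vertices, so the decomposition has width 4, which upper-bounds the treewidth. Conversely, {a, c, e, f, g} is a clique of size 5, and the vertices of any clique must share a bag in every tree decomposition; so some bag has ≥ 5 vertices and tw(G) ≥ 4. Therefore the treewidth is 4.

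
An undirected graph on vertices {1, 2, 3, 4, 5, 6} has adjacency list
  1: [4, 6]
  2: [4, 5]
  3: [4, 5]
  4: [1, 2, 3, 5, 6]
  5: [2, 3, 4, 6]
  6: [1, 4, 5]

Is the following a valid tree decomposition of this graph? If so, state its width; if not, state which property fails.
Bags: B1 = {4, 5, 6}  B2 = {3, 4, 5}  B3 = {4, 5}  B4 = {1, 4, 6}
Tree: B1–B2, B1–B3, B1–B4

A tree decomposition must satisfy three properties: every vertex lies in some bag; for every edge, both endpoints lie together in some bag; and for every vertex, the bags containing it form a connected subtree. Here vertex 2 appears in no bag, so the decomposition is invalid.

No — vertex 2 appears in no bag.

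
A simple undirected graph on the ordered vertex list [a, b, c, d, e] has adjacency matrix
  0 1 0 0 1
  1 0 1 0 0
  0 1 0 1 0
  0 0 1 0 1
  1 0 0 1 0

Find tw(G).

2

A width-2 tree decomposition is:
Bags: B1 = {b, c, d}  B2 = {a, b, d}  B3 = {a, d, e}
Tree: B1–B2, B2–B3
The largest bag has 3 vertices, giving width 2; this decomposition certifies tw(G) ≤ 2. For the lower bound, G contains the cycle d–c–b–a–e–d, so G is not a forest; only forests have treewidth ≤ 1, hence tw(G) ≥ 2. The upper and lower bounds meet at 2, so that is the treewidth.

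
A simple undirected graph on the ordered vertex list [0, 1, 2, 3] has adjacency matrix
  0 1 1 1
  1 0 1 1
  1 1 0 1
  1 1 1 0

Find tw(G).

3

A width-3 tree decomposition is:
Bags: B1 = {0, 1, 2, 3}
Tree: (single bag)
With just one bag of size 4, the width is 4 − 1 = 3, so tw(G) ≤ 3. For the lower bound, the 4 vertices {0, 1, 2, 3} are pairwise adjacent, and any tree decomposition puts a clique entirely inside one bag — forcing width ≥ 3. Therefore the treewidth is 3.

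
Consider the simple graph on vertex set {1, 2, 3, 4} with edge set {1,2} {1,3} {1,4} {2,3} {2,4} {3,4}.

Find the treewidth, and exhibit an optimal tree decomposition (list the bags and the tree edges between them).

With just one bag of size 4, the width is 4 − 1 = 3, so tw(G) ≤ 3. For the lower bound, the 4 vertices {1, 2, 3, 4} are pairwise adjacent, and any tree decomposition puts a clique entirely inside one bag — forcing width ≥ 3. Hence tw(G) = 3 exactly.

Treewidth 3.
One optimal decomposition is:
Bags: B1 = {1, 2, 3, 4}
Tree: (single bag)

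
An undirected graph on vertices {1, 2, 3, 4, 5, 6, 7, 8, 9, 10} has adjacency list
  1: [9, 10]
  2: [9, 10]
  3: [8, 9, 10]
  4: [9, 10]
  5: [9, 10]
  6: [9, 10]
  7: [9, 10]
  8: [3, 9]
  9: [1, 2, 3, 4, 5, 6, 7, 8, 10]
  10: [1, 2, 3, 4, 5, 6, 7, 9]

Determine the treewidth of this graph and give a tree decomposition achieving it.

The largest bag has 3 vertices, giving width 2; this decomposition certifies tw(G) ≤ 2. Conversely, {3, 8, 9} is a clique of size 3, and the vertices of any clique must share a bag in every tree decomposition; so some bag has ≥ 3 vertices and tw(G) ≥ 2. The upper and lower bounds meet at 2, so that is the treewidth.

Treewidth 2.
One such decomposition:
Bags: B1 = {1, 9, 10}  B2 = {3, 9, 10}  B3 = {4, 9, 10}  B4 = {2, 9, 10}  B5 = {5, 9, 10}  B6 = {6, 9, 10}  B7 = {7, 9, 10}  B8 = {3, 8, 9}
Tree: B1–B2, B1–B3, B1–B4, B2–B5, B4–B6, B3–B7, B2–B8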